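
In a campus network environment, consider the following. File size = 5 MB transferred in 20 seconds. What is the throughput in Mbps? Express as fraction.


Given: file = 5 MB, time = 20 s
File in Mb = 5 * 8 = 40 Mb
Throughput = 40 / 20 Mbps
Throughput = 2 Mbps

2


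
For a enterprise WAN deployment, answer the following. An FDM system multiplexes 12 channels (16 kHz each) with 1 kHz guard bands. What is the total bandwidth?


Given: 12 channels, 16 kHz each, guard = 1 kHz
Channel bandwidth = 12 * 16 = 192 kHz
Guard bands = 11 gaps * 1 kHz = 11 kHz
Total = 192 + 11 = 203 kHz

203


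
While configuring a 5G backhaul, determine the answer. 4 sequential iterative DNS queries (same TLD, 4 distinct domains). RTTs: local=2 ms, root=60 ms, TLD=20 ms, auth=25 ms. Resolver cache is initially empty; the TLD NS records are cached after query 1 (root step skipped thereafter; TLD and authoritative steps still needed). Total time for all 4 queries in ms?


Lookup 1 (cold cache): local + root + TLD + auth = 2 + 60 + 20 + 25 = 107 ms
Lookups 2..4 (TLD NS cached -> skip root; new domain -> still ask TLD and auth): local + TLD + auth = 2 + 20 + 25 = 47 ms each
Remaining 3 lookups: 3 * 47 = 141 ms
Total = 107 + 141 = 248 ms

248


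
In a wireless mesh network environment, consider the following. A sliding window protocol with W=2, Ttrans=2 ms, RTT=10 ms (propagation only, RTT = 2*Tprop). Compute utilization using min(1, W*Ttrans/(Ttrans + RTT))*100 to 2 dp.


Given: W = 2, Ttrans = 2 ms, RTT = 10 ms (= 2 * Tprop, Tprop = 5 ms)
Cycle time = Ttrans + RTT = 2 + 10 = 12 ms (first packet sent until its ACK returns)
W * Ttrans = 2 * 2 = 4 ms of sending per cycle
W * Ttrans / (Ttrans + RTT) = 4 / 12 = 0.333333
U = min(1, 0.333333) = 0.333333
U% = 33.33%

33.33


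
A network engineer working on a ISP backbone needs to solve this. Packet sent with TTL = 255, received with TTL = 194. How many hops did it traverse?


Given: initial TTL = 255, received TTL = 194
Hops = initial TTL - received TTL
Hops = 255 - 194 = 61

61


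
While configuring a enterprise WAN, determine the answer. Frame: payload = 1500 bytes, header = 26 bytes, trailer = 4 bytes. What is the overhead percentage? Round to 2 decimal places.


Given: payload = 1500 B, header = 26 B, trailer = 4 B
Overhead bytes = header + trailer = 26 + 4 = 30
Total frame = payload + overhead = 1500 + 30 = 1530
Overhead % = 30 / 1530 * 100 = 1.9608% -> 1.96% (2 dp)

1.96


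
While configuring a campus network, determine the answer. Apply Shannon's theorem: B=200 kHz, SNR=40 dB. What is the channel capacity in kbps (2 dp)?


Given: B = 200 kHz, SNR = 40 dB
SNR linear = 10^(40/10) = 10000
1 + SNR = 10001
log2(10001) = 13.2878566418
C = 200 * 1000 * 13.2878566418 = 2657571.3284 bps
C = 2657.571328 kbps -> 2657.57 kbps (2 dp)

2657.57


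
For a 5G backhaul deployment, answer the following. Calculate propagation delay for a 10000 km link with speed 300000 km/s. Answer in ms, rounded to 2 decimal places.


Given: distance = 10000 km, speed = 300000 km/s
Delay = distance / speed = 10000 / 300000 seconds
Delay in ms = 10000 * 1000 / 300000
Delay = 33.3333 ms
Rounded to 2 dp = 33.33 ms

33.33


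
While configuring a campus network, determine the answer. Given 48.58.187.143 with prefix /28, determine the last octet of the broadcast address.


Given: IP = 48.58.187.143, prefix = /28
Host bits = 32 - 28 = 4
Network last octet = 143 AND mask = 128
Host part size = 2^4 - 1 = 15
Broadcast last octet = 128 OR 15 = 143

143


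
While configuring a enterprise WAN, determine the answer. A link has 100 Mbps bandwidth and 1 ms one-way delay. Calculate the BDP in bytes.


Given: bandwidth = 100 Mbps, delay = 1 ms
BDP in bits = 100 * 10^6 * 1 / 1000
BDP in bits = 100000
BDP in bytes = 100000 / 8 = 12500

12500


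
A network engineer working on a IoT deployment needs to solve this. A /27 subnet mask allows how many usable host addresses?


Given: subnet mask /27
Host bits = 32 - 27 = 5
Total addresses = 2^5 = 32
Usable hosts = 32 - 2 (network + broadcast) = 30

30


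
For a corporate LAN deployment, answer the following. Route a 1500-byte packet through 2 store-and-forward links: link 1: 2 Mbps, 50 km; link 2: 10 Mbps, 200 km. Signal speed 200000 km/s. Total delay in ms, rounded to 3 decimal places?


Packet = 1500 bytes = 12000 bits. Store-and-forward: sum (t_trans + t_prop) per link.
Link 1: t_trans = 12000/(2*10^6) s = 6.0000 ms; t_prop = 50/200000 s = 0.2500 ms; subtotal = 6.2500 ms
Link 2: t_trans = 12000/(10*10^6) s = 1.2000 ms; t_prop = 200/200000 s = 1.0000 ms; subtotal = 2.2000 ms
End-to-end = 6.2500 + 2.2000 = 8.4500 ms -> 8.450 ms (3 dp)

8.450


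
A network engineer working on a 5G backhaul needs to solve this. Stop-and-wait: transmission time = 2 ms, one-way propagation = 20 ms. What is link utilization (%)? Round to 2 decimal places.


Given: Ttrans = 2 ms, Tprop = 20 ms
RTT = 2 * Tprop = 2 * 20 = 40 ms
U = Ttrans / (Ttrans + RTT)
U = 2 / (2 + 40)
U = 2 / 42 = 0.047619
U% = 4.76%

4.76


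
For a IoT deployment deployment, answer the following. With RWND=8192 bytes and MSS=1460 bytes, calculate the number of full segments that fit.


Given: RWND = 8192 bytes, MSS = 1460 bytes
Full segments = floor(RWND / MSS)
Full segments = floor(8192 / 1460)
Full segments = floor(5.611) = 5

5


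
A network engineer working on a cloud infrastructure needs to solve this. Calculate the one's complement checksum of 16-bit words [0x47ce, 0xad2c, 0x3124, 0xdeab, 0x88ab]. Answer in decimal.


Given words: [0x47ce, 0xad2c, 0x3124, 0xdeab, 0x88ab]
Step 1: Sum all words
Raw sum = 18382 + 44332 + 12580 + 57003 + 34987 = 167284
Step 2: Fold carry: (36212 + 2) = 36214
One's complement = ~36214 & 0xFFFF = 29321

29321


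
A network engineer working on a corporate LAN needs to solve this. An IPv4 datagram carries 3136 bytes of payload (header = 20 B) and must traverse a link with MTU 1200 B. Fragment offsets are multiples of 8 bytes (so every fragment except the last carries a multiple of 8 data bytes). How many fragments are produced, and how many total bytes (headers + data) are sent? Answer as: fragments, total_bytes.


Max data per non-final fragment = floor((MTU - header)/8)*8 = floor((1200 - 20)/8)*8 = floor(1180/8)*8 = 1176 B
Final fragment needs no 8-byte alignment: it can carry up to MTU - header = 1180 B
Non-final fragments needed = ceil((payload - 1180) / 1176) = ceil(1956/1176) = ceil(1.6633) = 2
Number of fragments = 2 + 1 = 3
Fragment sizes (data): 2 * 1176 B + 784 B (last, 784 <= 1180 OK)
Total bytes sent = payload + n_frags * header = 3136 + 3*20 = 3136 + 60 = 3196 B

3, 3196


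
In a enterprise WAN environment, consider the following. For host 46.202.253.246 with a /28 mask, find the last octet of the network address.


Given: IP = 46.202.253.246, prefix = /28
Subnet mask = 255.255.255.240
Last octet of IP: 246
Last octet of mask: 240
Network last octet = 246 AND 240 = 240

240


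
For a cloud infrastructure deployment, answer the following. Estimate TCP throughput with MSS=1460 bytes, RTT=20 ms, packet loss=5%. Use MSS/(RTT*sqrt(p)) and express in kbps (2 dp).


Given: MSS = 1460 bytes, RTT = 20 ms, loss = 5%
RTT in seconds = 20 / 1000 = 0.02
Loss rate = 5% = 0.05
sqrt(loss) = sqrt(0.05) = 0.223606797750
Throughput (bytes/s) = 1460 / (0.02 * 0.223606797750) = 326465.9247
Throughput (kbps) = 326465.9247 * 8 / 1000 = 2611.727398 -> 2611.73 kbps (2 dp)

2611.73


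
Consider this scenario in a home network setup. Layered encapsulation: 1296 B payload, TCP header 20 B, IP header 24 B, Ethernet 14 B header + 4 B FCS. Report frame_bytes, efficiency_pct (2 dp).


TCP segment = 1296 + 20 = 1316 B
IP packet = 1316 + 24 = 1340 B
Ethernet frame = 1340 + 14 + 4 = 1358 B
Efficiency = app / frame = 1296 / 1358 = 0.954345 = 95.4345% -> 95.43% (2 dp)

1358, 95.43


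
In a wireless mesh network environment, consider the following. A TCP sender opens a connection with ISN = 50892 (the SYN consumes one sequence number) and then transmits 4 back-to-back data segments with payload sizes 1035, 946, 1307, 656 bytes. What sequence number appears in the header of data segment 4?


The SYN occupies sequence number ISN = 50892, so the first data byte is ISN + 1 = 50893.
SEQ of data segment i = (ISN + 1) + sum of payload sizes of segments 1..i-1.
Segment 1: SEQ = 50893, payload = 1035 bytes
Segment 2: SEQ = 51928, payload = 946 bytes
Segment 3: SEQ = 52874, payload = 1307 bytes
Segment 4: SEQ = 54181, payload = 656 bytes
SEQ of segment 4 = 50893 + 1035 + 946 + 1307 = 54181

54181


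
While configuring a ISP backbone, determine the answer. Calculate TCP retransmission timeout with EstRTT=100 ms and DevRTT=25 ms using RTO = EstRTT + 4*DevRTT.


Given: EstRTT = 100 ms, DevRTT = 25 ms
Timeout = EstRTT + 4 * DevRTT
4 * DevRTT = 4 * 25 = 100
Timeout = 100 + 100 = 200 ms

200


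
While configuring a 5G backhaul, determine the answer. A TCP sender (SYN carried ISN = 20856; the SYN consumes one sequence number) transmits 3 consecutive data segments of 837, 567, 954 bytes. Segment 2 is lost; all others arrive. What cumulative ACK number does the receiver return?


SYN uses sequence number 20856; first data byte = ISN + 1 = 20857.
Segment 1: SEQ = 20857, len = 837 B, covers [20857, 21693]
Segment 2: SEQ = 21694, len = 567 B, covers [21694, 22260] [LOST]
Segment 3: SEQ = 22261, len = 954 B, covers [22261, 23214]
In-order data received: bytes [20857, 21693] (segments 1..1).
Segment 2 missing -> gap begins at byte 21694; later segments buffered out of order.
Cumulative ACK = next expected in-order byte = 20857 + 837 = 21694

21694


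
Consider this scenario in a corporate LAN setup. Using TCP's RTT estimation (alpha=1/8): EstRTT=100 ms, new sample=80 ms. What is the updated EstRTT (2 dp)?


Given: EstRTT = 100 ms, SampleRTT = 80 ms, alpha = 1/8
New EstRTT = (1 - alpha) * EstRTT + alpha * SampleRTT
(7/8) * 100 = 87.5
(1/8) * 80 = 10
New EstRTT = 87.5 + 10 = 97.5 ms -> 97.50 ms (2 dp)

97.50


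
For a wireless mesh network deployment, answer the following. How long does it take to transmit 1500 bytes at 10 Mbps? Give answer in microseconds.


Given: packet = 1500 bytes, bandwidth = 10 Mbps
Packet in bits = 1500 * 8 = 12000 bits
Bandwidth = 10 * 10^6 = 10000000 bps
Time = 12000 / 10000000 seconds
Time in us = 12000 * 10^6 / 10000000 = 1200

1200


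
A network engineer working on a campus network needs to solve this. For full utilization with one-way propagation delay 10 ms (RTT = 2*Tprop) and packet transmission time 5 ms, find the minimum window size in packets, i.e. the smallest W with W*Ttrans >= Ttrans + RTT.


Given: Ttrans = 5 ms, RTT = 20 ms (= 2 * Tprop, Tprop = 10 ms)
Time until first ACK returns = Ttrans + RTT = 5 + 20 = 25 ms
Need W * Ttrans >= Ttrans + RTT  ->  W >= (Ttrans + RTT) / Ttrans
(Ttrans + RTT) / Ttrans = 25 / 5 = 5
W_min = ceil(5) = 5

5


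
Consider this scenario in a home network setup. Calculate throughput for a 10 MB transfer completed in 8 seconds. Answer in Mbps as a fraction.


Given: file = 10 MB, time = 8 s
File in Mb = 10 * 8 = 80 Mb
Throughput = 80 / 8 Mbps
Throughput = 10 Mbps

10


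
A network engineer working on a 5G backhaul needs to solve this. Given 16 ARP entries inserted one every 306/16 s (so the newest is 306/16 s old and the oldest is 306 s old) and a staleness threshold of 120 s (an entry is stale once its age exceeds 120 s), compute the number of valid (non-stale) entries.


Ages are k * 306/16 s for k = 1..16 (spacing = 19.1250 s).
Entry k is valid iff k * 306/16 <= 120 iff k <= 16 * 120 / 306 = 6.2745
n_valid = floor(6.2745) = 6
(n_stale = 16 - 6 = 10)

6


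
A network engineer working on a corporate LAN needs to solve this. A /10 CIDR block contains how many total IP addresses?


Given: CIDR prefix /10
Host bits = 32 - 10 = 22
Total addresses = 2^22 = 4194304

4194304


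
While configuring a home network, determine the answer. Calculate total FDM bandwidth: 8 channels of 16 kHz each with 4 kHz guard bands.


Given: 8 channels, 16 kHz each, guard = 4 kHz
Channel bandwidth = 8 * 16 = 128 kHz
Guard bands = 7 gaps * 4 kHz = 28 kHz
Total = 128 + 28 = 156 kHz

156


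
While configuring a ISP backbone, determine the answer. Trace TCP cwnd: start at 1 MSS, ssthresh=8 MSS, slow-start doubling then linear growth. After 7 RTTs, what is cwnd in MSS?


RTT 0: cwnd = 1 MSS (initial)
RTT 1: cwnd = 2 MSS (slow start, doubled)
RTT 2: cwnd = 4 MSS (slow start, doubled)
RTT 3: cwnd = 8 MSS (slow start, doubled)
RTT 4: cwnd = 9 MSS (congestion avoidance, +1)
RTT 5: cwnd = 10 MSS (congestion avoidance, +1)
RTT 6: cwnd = 11 MSS (congestion avoidance, +1)
RTT 7: cwnd = 12 MSS (congestion avoidance, +1)

12


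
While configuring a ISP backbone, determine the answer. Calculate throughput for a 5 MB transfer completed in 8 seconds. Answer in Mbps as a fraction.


Given: file = 5 MB, time = 8 s
File in Mb = 5 * 8 = 40 Mb
Throughput = 40 / 8 Mbps
Throughput = 5 Mbps

5


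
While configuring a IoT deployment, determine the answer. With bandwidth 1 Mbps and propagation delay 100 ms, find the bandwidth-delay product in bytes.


Given: bandwidth = 1 Mbps, delay = 100 ms
BDP in bits = 1 * 10^6 * 100 / 1000
BDP in bits = 100000
BDP in bytes = 100000 / 8 = 12500

12500


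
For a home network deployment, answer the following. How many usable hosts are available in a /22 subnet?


Given: subnet mask /22
Host bits = 32 - 22 = 10
Total addresses = 2^10 = 1024
Usable hosts = 1024 - 2 (network + broadcast) = 1022

1022


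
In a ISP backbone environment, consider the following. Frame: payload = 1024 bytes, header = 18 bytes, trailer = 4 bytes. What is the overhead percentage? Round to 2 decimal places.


Given: payload = 1024 B, header = 18 B, trailer = 4 B
Overhead bytes = header + trailer = 18 + 4 = 22
Total frame = payload + overhead = 1024 + 22 = 1046
Overhead % = 22 / 1046 * 100 = 2.1033% -> 2.10% (2 dp)

2.10


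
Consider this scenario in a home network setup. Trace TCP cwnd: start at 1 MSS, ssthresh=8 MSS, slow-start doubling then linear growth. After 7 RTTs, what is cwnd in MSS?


RTT 0: cwnd = 1 MSS (initial)
RTT 1: cwnd = 2 MSS (slow start, doubled)
RTT 2: cwnd = 4 MSS (slow start, doubled)
RTT 3: cwnd = 8 MSS (slow start, doubled)
RTT 4: cwnd = 9 MSS (congestion avoidance, +1)
RTT 5: cwnd = 10 MSS (congestion avoidance, +1)
RTT 6: cwnd = 11 MSS (congestion avoidance, +1)
RTT 7: cwnd = 12 MSS (congestion avoidance, +1)

12


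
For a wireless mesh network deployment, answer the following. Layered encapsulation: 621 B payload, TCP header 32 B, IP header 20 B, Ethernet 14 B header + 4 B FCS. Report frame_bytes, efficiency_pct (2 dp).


TCP segment = 621 + 32 = 653 B
IP packet = 653 + 20 = 673 B
Ethernet frame = 673 + 14 + 4 = 691 B
Efficiency = app / frame = 621 / 691 = 0.898698 = 89.8698% -> 89.87% (2 dp)

691, 89.87


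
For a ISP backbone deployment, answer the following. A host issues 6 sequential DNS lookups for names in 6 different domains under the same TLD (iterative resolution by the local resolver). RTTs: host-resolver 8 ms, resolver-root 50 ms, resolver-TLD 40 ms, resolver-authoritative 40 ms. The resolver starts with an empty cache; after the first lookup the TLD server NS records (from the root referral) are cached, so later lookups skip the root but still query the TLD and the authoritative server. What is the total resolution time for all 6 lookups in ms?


Lookup 1 (cold cache): local + root + TLD + auth = 8 + 50 + 40 + 40 = 138 ms
Lookups 2..6 (TLD NS cached -> skip root; new domain -> still ask TLD and auth): local + TLD + auth = 8 + 40 + 40 = 88 ms each
Remaining 5 lookups: 5 * 88 = 440 ms
Total = 138 + 440 = 578 ms

578


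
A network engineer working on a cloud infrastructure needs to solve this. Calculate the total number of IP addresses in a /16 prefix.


Given: CIDR prefix /16
Host bits = 32 - 16 = 16
Total addresses = 2^16 = 65536

65536


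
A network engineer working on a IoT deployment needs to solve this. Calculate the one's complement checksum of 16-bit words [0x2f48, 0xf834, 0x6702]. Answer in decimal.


Given words: [0x2f48, 0xf834, 0x6702]
Step 1: Sum all words
Raw sum = 12104 + 63540 + 26370 = 102014
Step 2: Fold carry: (36478 + 1) = 36479
One's complement = ~36479 & 0xFFFF = 29056

29056


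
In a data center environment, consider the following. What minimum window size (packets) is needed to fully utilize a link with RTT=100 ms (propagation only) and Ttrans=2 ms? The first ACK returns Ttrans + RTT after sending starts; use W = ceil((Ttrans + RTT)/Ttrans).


Given: Ttrans = 2 ms, RTT = 100 ms (= 2 * Tprop, Tprop = 50 ms)
Time until first ACK returns = Ttrans + RTT = 2 + 100 = 102 ms
Need W * Ttrans >= Ttrans + RTT  ->  W >= (Ttrans + RTT) / Ttrans
(Ttrans + RTT) / Ttrans = 102 / 2 = 51
W_min = ceil(51) = 51

51


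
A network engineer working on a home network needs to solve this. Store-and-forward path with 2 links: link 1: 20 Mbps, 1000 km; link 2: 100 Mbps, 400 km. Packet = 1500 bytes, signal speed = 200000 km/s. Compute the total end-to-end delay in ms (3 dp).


Packet = 1500 bytes = 12000 bits. Store-and-forward: sum (t_trans + t_prop) per link.
Link 1: t_trans = 12000/(20*10^6) s = 0.6000 ms; t_prop = 1000/200000 s = 5.0000 ms; subtotal = 5.6000 ms
Link 2: t_trans = 12000/(100*10^6) s = 0.1200 ms; t_prop = 400/200000 s = 2.0000 ms; subtotal = 2.1200 ms
End-to-end = 5.6000 + 2.1200 = 7.7200 ms -> 7.720 ms (3 dp)

7.720


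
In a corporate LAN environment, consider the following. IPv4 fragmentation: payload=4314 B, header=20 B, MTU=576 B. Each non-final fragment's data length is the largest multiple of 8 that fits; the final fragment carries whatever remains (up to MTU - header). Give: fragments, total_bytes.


Max data per non-final fragment = floor((MTU - header)/8)*8 = floor((576 - 20)/8)*8 = floor(556/8)*8 = 552 B
Final fragment needs no 8-byte alignment: it can carry up to MTU - header = 556 B
Non-final fragments needed = ceil((payload - 556) / 552) = ceil(3758/552) = ceil(6.8080) = 7
Number of fragments = 7 + 1 = 8
Fragment sizes (data): 7 * 552 B + 450 B (last, 450 <= 556 OK)
Total bytes sent = payload + n_frags * header = 4314 + 8*20 = 4314 + 160 = 4474 B

8, 4474


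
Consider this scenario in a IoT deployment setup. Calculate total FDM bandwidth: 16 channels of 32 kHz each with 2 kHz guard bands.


Given: 16 channels, 32 kHz each, guard = 2 kHz
Channel bandwidth = 16 * 32 = 512 kHz
Guard bands = 15 gaps * 2 kHz = 30 kHz
Total = 512 + 30 = 542 kHz

542


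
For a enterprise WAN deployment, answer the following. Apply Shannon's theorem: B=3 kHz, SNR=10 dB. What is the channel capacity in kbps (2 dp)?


Given: B = 3 kHz, SNR = 10 dB
SNR linear = 10^(10/10) = 10
1 + SNR = 11
log2(11) = 3.4594316186
C = 3 * 1000 * 3.4594316186 = 10378.2949 bps
C = 10.378295 kbps -> 10.38 kbps (2 dp)

10.38


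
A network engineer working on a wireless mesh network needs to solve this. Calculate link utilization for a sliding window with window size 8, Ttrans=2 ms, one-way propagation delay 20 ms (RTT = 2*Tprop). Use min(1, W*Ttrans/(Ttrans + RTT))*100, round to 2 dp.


Given: W = 8, Ttrans = 2 ms, RTT = 40 ms (= 2 * Tprop, Tprop = 20 ms)
Cycle time = Ttrans + RTT = 2 + 40 = 42 ms (first packet sent until its ACK returns)
W * Ttrans = 8 * 2 = 16 ms of sending per cycle
W * Ttrans / (Ttrans + RTT) = 16 / 42 = 0.380952
U = min(1, 0.380952) = 0.380952
U% = 38.10%

38.10


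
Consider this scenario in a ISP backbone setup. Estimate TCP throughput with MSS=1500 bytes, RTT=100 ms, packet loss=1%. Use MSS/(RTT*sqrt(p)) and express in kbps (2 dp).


Given: MSS = 1500 bytes, RTT = 100 ms, loss = 1%
RTT in seconds = 100 / 1000 = 0.1
Loss rate = 1% = 0.01
sqrt(loss) = sqrt(0.01) = 0.1
Throughput (bytes/s) = 1500 / (0.1 * 0.1) = 150000.0000
Throughput (kbps) = 150000.0000 * 8 / 1000 = 1200.000000 -> 1200.00 kbps (2 dp)

1200.00


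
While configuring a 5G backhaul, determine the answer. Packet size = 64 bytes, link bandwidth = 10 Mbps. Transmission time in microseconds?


Given: packet = 64 bytes, bandwidth = 10 Mbps
Packet in bits = 64 * 8 = 512 bits
Bandwidth = 10 * 10^6 = 10000000 bps
Time = 512 / 10000000 seconds
Time in us = 512 * 10^6 / 10000000 = 51.2

51.2


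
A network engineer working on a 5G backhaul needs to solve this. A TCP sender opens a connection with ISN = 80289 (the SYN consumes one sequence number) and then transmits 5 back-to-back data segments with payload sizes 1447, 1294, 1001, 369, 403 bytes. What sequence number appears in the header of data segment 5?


The SYN occupies sequence number ISN = 80289, so the first data byte is ISN + 1 = 80290.
SEQ of data segment i = (ISN + 1) + sum of payload sizes of segments 1..i-1.
Segment 1: SEQ = 80290, payload = 1447 bytes
Segment 2: SEQ = 81737, payload = 1294 bytes
Segment 3: SEQ = 83031, payload = 1001 bytes
Segment 4: SEQ = 84032, payload = 369 bytes
Segment 5: SEQ = 84401, payload = 403 bytes
SEQ of segment 5 = 80290 + 1447 + 1294 + 1001 + 369 = 84401

84401


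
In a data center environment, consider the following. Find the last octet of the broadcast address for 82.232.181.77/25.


Given: IP = 82.232.181.77, prefix = /25
Host bits = 32 - 25 = 7
Network last octet = 77 AND mask = 0
Host part size = 2^7 - 1 = 127
Broadcast last octet = 0 OR 127 = 127

127


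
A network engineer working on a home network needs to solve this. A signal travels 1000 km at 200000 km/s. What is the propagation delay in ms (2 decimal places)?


Given: distance = 1000 km, speed = 200000 km/s
Delay = distance / speed = 1000 / 200000 seconds
Delay in ms = 1000 * 1000 / 200000
Delay = 5.0000 ms
Rounded to 2 dp = 5.00 ms

5.00


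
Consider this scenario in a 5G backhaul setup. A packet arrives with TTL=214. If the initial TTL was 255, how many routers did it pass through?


Given: initial TTL = 255, received TTL = 214
Hops = initial TTL - received TTL
Hops = 255 - 214 = 41

41


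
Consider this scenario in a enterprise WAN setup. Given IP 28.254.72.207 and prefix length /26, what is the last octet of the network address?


Given: IP = 28.254.72.207, prefix = /26
Subnet mask = 255.255.255.192
Last octet of IP: 207
Last octet of mask: 192
Network last octet = 207 AND 192 = 192

192


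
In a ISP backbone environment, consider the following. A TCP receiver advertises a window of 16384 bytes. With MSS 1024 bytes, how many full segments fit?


Given: RWND = 16384 bytes, MSS = 1024 bytes
Full segments = floor(RWND / MSS)
Full segments = floor(16384 / 1024)
Full segments = floor(16.0) = 16

16


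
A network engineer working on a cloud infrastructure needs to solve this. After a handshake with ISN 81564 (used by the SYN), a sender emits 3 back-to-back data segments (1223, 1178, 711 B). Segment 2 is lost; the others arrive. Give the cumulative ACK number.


SYN uses sequence number 81564; first data byte = ISN + 1 = 81565.
Segment 1: SEQ = 81565, len = 1223 B, covers [81565, 82787]
Segment 2: SEQ = 82788, len = 1178 B, covers [82788, 83965] [LOST]
Segment 3: SEQ = 83966, len = 711 B, covers [83966, 84676]
In-order data received: bytes [81565, 82787] (segments 1..1).
Segment 2 missing -> gap begins at byte 82788; later segments buffered out of order.
Cumulative ACK = next expected in-order byte = 81565 + 1223 = 82788

82788


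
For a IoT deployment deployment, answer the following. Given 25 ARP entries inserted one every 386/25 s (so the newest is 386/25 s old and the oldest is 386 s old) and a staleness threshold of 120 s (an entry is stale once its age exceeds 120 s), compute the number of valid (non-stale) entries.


Ages are k * 386/25 s for k = 1..25 (spacing = 15.4400 s).
Entry k is valid iff k * 386/25 <= 120 iff k <= 25 * 120 / 386 = 7.7720
n_valid = floor(7.7720) = 7
(n_stale = 25 - 7 = 18)

7


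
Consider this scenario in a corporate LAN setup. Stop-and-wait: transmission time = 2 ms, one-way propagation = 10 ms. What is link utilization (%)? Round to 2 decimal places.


Given: Ttrans = 2 ms, Tprop = 10 ms
RTT = 2 * Tprop = 2 * 10 = 20 ms
U = Ttrans / (Ttrans + RTT)
U = 2 / (2 + 20)
U = 2 / 22 = 0.090909
U% = 9.09%

9.09


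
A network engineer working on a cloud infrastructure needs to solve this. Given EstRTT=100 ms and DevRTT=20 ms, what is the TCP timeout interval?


Given: EstRTT = 100 ms, DevRTT = 20 ms
Timeout = EstRTT + 4 * DevRTT
4 * DevRTT = 4 * 20 = 80
Timeout = 100 + 80 = 180 ms

180


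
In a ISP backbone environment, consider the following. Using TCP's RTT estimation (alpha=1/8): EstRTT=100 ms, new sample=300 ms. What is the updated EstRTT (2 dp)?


Given: EstRTT = 100 ms, SampleRTT = 300 ms, alpha = 1/8
New EstRTT = (1 - alpha) * EstRTT + alpha * SampleRTT
(7/8) * 100 = 87.5
(1/8) * 300 = 37.5
New EstRTT = 87.5 + 37.5 = 125 ms -> 125.00 ms (2 dp)

125.00


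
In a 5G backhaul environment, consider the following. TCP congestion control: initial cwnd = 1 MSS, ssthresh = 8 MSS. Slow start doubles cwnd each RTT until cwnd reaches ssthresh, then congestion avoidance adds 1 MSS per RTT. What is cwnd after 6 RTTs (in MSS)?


RTT 0: cwnd = 1 MSS (initial)
RTT 1: cwnd = 2 MSS (slow start, doubled)
RTT 2: cwnd = 4 MSS (slow start, doubled)
RTT 3: cwnd = 8 MSS (slow start, doubled)
RTT 4: cwnd = 9 MSS (congestion avoidance, +1)
RTT 5: cwnd = 10 MSS (congestion avoidance, +1)
RTT 6: cwnd = 11 MSS (congestion avoidance, +1)

11


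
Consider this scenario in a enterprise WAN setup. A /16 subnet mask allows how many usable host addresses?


Given: subnet mask /16
Host bits = 32 - 16 = 16
Total addresses = 2^16 = 65536
Usable hosts = 65536 - 2 (network + broadcast) = 65534

65534


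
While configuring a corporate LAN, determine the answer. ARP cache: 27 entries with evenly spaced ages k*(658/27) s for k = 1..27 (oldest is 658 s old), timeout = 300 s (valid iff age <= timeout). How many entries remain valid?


Ages are k * 658/27 s for k = 1..27 (spacing = 24.3704 s).
Entry k is valid iff k * 658/27 <= 300 iff k <= 27 * 300 / 658 = 12.3100
n_valid = floor(12.3100) = 12
(n_stale = 27 - 12 = 15)

12


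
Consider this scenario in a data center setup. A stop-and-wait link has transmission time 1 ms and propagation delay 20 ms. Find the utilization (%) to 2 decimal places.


Given: Ttrans = 1 ms, Tprop = 20 ms
RTT = 2 * Tprop = 2 * 20 = 40 ms
U = Ttrans / (Ttrans + RTT)
U = 1 / (1 + 40)
U = 1 / 41 = 0.02439
U% = 2.44%

2.44


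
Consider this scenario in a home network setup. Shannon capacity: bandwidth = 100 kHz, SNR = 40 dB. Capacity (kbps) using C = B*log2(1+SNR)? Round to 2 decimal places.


Given: B = 100 kHz, SNR = 40 dB
SNR linear = 10^(40/10) = 10000
1 + SNR = 10001
log2(10001) = 13.2878566418
C = 100 * 1000 * 13.2878566418 = 1328785.6642 bps
C = 1328.785664 kbps -> 1328.79 kbps (2 dp)

1328.79


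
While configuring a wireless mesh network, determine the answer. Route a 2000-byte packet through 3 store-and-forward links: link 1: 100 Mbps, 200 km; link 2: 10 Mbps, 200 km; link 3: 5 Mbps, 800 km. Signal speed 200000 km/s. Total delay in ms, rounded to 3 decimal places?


Packet = 2000 bytes = 16000 bits. Store-and-forward: sum (t_trans + t_prop) per link.
Link 1: t_trans = 16000/(100*10^6) s = 0.1600 ms; t_prop = 200/200000 s = 1.0000 ms; subtotal = 1.1600 ms
Link 2: t_trans = 16000/(10*10^6) s = 1.6000 ms; t_prop = 200/200000 s = 1.0000 ms; subtotal = 2.6000 ms
Link 3: t_trans = 16000/(5*10^6) s = 3.2000 ms; t_prop = 800/200000 s = 4.0000 ms; subtotal = 7.2000 ms
End-to-end = 1.1600 + 2.6000 + 7.2000 = 10.9600 ms -> 10.960 ms (3 dp)

10.960


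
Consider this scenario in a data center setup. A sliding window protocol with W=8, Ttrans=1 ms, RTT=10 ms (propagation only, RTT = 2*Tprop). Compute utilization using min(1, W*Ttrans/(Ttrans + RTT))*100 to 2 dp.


Given: W = 8, Ttrans = 1 ms, RTT = 10 ms (= 2 * Tprop, Tprop = 5 ms)
Cycle time = Ttrans + RTT = 1 + 10 = 11 ms (first packet sent until its ACK returns)
W * Ttrans = 8 * 1 = 8 ms of sending per cycle
W * Ttrans / (Ttrans + RTT) = 8 / 11 = 0.727273
U = min(1, 0.727273) = 0.727273
U% = 72.73%

72.73


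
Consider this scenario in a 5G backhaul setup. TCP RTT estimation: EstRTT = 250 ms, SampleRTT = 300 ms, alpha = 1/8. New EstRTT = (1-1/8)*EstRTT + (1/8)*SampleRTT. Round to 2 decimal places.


Given: EstRTT = 250 ms, SampleRTT = 300 ms, alpha = 1/8
New EstRTT = (1 - alpha) * EstRTT + alpha * SampleRTT
(7/8) * 250 = 218.75
(1/8) * 300 = 37.5
New EstRTT = 218.75 + 37.5 = 256.25 ms -> 256.25 ms (2 dp)

256.25


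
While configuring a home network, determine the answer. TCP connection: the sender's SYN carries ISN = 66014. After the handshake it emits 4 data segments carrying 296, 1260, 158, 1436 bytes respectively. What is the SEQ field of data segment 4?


The SYN occupies sequence number ISN = 66014, so the first data byte is ISN + 1 = 66015.
SEQ of data segment i = (ISN + 1) + sum of payload sizes of segments 1..i-1.
Segment 1: SEQ = 66015, payload = 296 bytes
Segment 2: SEQ = 66311, payload = 1260 bytes
Segment 3: SEQ = 67571, payload = 158 bytes
Segment 4: SEQ = 67729, payload = 1436 bytes
SEQ of segment 4 = 66015 + 296 + 1260 + 158 = 67729

67729


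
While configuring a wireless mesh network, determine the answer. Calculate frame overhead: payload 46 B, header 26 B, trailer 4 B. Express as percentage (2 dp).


Given: payload = 46 B, header = 26 B, trailer = 4 B
Overhead bytes = header + trailer = 26 + 4 = 30
Total frame = payload + overhead = 46 + 30 = 76
Overhead % = 30 / 76 * 100 = 39.4737% -> 39.47% (2 dp)

39.47


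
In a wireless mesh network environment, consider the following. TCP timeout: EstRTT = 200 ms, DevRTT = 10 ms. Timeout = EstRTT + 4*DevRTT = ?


Given: EstRTT = 200 ms, DevRTT = 10 ms
Timeout = EstRTT + 4 * DevRTT
4 * DevRTT = 4 * 10 = 40
Timeout = 200 + 40 = 240 ms

240


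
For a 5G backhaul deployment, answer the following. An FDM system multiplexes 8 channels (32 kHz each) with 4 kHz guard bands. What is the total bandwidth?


Given: 8 channels, 32 kHz each, guard = 4 kHz
Channel bandwidth = 8 * 32 = 256 kHz
Guard bands = 7 gaps * 4 kHz = 28 kHz
Total = 256 + 28 = 284 kHz

284


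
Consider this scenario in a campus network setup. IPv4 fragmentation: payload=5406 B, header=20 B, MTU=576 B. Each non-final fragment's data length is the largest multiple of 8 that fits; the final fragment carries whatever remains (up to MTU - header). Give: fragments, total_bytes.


Max data per non-final fragment = floor((MTU - header)/8)*8 = floor((576 - 20)/8)*8 = floor(556/8)*8 = 552 B
Final fragment needs no 8-byte alignment: it can carry up to MTU - header = 556 B
Non-final fragments needed = ceil((payload - 556) / 552) = ceil(4850/552) = ceil(8.7862) = 9
Number of fragments = 9 + 1 = 10
Fragment sizes (data): 9 * 552 B + 438 B (last, 438 <= 556 OK)
Total bytes sent = payload + n_frags * header = 5406 + 10*20 = 5406 + 200 = 5606 B

10, 5606


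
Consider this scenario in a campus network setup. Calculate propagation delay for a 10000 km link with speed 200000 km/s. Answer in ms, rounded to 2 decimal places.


Given: distance = 10000 km, speed = 200000 km/s
Delay = distance / speed = 10000 / 200000 seconds
Delay in ms = 10000 * 1000 / 200000
Delay = 50.0000 ms
Rounded to 2 dp = 50.00 ms

50.00


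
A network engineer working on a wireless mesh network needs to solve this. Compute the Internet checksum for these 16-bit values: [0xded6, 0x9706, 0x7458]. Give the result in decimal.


Given words: [0xded6, 0x9706, 0x7458]
Step 1: Sum all words
Raw sum = 57046 + 38662 + 29784 = 125492
Step 2: Fold carry: (59956 + 1) = 59957
One's complement = ~59957 & 0xFFFF = 5578

5578


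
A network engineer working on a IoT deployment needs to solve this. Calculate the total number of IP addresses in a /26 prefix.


Given: CIDR prefix /26
Host bits = 32 - 26 = 6
Total addresses = 2^6 = 64

64


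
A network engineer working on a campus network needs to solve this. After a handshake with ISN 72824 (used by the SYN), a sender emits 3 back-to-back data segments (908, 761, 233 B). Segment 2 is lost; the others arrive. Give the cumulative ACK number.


SYN uses sequence number 72824; first data byte = ISN + 1 = 72825.
Segment 1: SEQ = 72825, len = 908 B, covers [72825, 73732]
Segment 2: SEQ = 73733, len = 761 B, covers [73733, 74493] [LOST]
Segment 3: SEQ = 74494, len = 233 B, covers [74494, 74726]
In-order data received: bytes [72825, 73732] (segments 1..1).
Segment 2 missing -> gap begins at byte 73733; later segments buffered out of order.
Cumulative ACK = next expected in-order byte = 72825 + 908 = 73733

73733


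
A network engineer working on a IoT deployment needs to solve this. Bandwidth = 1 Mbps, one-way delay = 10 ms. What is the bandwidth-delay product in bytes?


Given: bandwidth = 1 Mbps, delay = 10 ms
BDP in bits = 1 * 10^6 * 10 / 1000
BDP in bits = 10000
BDP in bytes = 10000 / 8 = 1250

1250


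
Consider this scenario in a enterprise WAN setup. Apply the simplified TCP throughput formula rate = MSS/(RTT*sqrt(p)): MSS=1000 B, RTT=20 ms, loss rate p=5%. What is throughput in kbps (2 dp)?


Given: MSS = 1000 bytes, RTT = 20 ms, loss = 5%
RTT in seconds = 20 / 1000 = 0.02
Loss rate = 5% = 0.05
sqrt(loss) = sqrt(0.05) = 0.223606797750
Throughput (bytes/s) = 1000 / (0.02 * 0.223606797750) = 223606.7977
Throughput (kbps) = 223606.7977 * 8 / 1000 = 1788.854382 -> 1788.85 kbps (2 dp)

1788.85


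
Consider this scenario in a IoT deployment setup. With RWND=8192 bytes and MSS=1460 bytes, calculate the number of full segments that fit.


Given: RWND = 8192 bytes, MSS = 1460 bytes
Full segments = floor(RWND / MSS)
Full segments = floor(8192 / 1460)
Full segments = floor(5.611) = 5

5


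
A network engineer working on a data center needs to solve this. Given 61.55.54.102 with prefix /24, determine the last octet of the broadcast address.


Given: IP = 61.55.54.102, prefix = /24
Host bits = 32 - 24 = 8
Network last octet = 102 AND mask = 0
Host part size = 2^8 - 1 = 255
Broadcast last octet = 0 OR 255 = 255

255


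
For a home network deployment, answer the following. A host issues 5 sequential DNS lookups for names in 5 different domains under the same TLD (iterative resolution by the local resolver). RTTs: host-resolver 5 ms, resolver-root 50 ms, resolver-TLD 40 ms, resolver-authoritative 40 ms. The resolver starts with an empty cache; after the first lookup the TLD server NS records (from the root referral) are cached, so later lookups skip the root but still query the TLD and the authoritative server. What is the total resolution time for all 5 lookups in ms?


Lookup 1 (cold cache): local + root + TLD + auth = 5 + 50 + 40 + 40 = 135 ms
Lookups 2..5 (TLD NS cached -> skip root; new domain -> still ask TLD and auth): local + TLD + auth = 5 + 40 + 40 = 85 ms each
Remaining 4 lookups: 4 * 85 = 340 ms
Total = 135 + 340 = 475 ms

475


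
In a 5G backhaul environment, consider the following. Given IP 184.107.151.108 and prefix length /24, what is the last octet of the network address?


Given: IP = 184.107.151.108, prefix = /24
Subnet mask = 255.255.255.0
Last octet of IP: 108
Last octet of mask: 0
Network last octet = 108 AND 0 = 0

0


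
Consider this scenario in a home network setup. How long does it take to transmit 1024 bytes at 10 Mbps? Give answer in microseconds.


Given: packet = 1024 bytes, bandwidth = 10 Mbps
Packet in bits = 1024 * 8 = 8192 bits
Bandwidth = 10 * 10^6 = 10000000 bps
Time = 8192 / 10000000 seconds
Time in us = 8192 * 10^6 / 10000000 = 819.2

819.2


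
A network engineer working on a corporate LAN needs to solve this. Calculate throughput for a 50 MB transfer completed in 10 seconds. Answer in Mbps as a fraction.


Given: file = 50 MB, time = 10 s
File in Mb = 50 * 8 = 400 Mb
Throughput = 400 / 10 Mbps
Throughput = 40 Mbps

40


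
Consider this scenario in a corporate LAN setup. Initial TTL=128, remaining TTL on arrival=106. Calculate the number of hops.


Given: initial TTL = 128, received TTL = 106
Hops = initial TTL - received TTL
Hops = 128 - 106 = 22

22


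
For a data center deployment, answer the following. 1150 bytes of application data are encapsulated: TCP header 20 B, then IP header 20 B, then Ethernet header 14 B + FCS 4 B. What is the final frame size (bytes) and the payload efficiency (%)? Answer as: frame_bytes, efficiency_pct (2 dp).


TCP segment = 1150 + 20 = 1170 B
IP packet = 1170 + 20 = 1190 B
Ethernet frame = 1190 + 14 + 4 = 1208 B
Efficiency = app / frame = 1150 / 1208 = 0.951987 = 95.1987% -> 95.20% (2 dp)

1208, 95.20


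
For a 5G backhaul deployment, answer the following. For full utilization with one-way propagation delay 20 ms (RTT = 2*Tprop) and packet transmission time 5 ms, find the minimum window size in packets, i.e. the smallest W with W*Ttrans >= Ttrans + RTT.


Given: Ttrans = 5 ms, RTT = 40 ms (= 2 * Tprop, Tprop = 20 ms)
Time until first ACK returns = Ttrans + RTT = 5 + 40 = 45 ms
Need W * Ttrans >= Ttrans + RTT  ->  W >= (Ttrans + RTT) / Ttrans
(Ttrans + RTT) / Ttrans = 45 / 5 = 9
W_min = ceil(9) = 9

9


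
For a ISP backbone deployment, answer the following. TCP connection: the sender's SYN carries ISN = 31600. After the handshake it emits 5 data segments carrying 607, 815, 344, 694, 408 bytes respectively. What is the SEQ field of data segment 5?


The SYN occupies sequence number ISN = 31600, so the first data byte is ISN + 1 = 31601.
SEQ of data segment i = (ISN + 1) + sum of payload sizes of segments 1..i-1.
Segment 1: SEQ = 31601, payload = 607 bytes
Segment 2: SEQ = 32208, payload = 815 bytes
Segment 3: SEQ = 33023, payload = 344 bytes
Segment 4: SEQ = 33367, payload = 694 bytes
Segment 5: SEQ = 34061, payload = 408 bytes
SEQ of segment 5 = 31601 + 607 + 815 + 344 + 694 = 34061

34061


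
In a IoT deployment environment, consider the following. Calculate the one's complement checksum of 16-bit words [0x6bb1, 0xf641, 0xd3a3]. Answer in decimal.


Given words: [0x6bb1, 0xf641, 0xd3a3]
Step 1: Sum all words
Raw sum = 27569 + 63041 + 54179 = 144789
Step 2: Fold carry: (13717 + 2) = 13719
One's complement = ~13719 & 0xFFFF = 51816

51816


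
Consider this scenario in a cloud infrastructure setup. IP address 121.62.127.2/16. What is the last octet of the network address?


Given: IP = 121.62.127.2, prefix = /16
Subnet mask = 255.255.0.0
Last octet of IP: 2
Last octet of mask: 0
Network last octet = 2 AND 0 = 0

0


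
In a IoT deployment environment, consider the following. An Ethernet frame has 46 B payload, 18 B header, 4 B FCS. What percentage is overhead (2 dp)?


Given: payload = 46 B, header = 18 B, trailer = 4 B
Overhead bytes = header + trailer = 18 + 4 = 22
Total frame = payload + overhead = 46 + 22 = 68
Overhead % = 22 / 68 * 100 = 32.3529% -> 32.35% (2 dp)

32.35


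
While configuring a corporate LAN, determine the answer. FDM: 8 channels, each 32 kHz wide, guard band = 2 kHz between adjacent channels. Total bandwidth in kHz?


Given: 8 channels, 32 kHz each, guard = 2 kHz
Channel bandwidth = 8 * 32 = 256 kHz
Guard bands = 7 gaps * 2 kHz = 14 kHz
Total = 256 + 14 = 270 kHz

270


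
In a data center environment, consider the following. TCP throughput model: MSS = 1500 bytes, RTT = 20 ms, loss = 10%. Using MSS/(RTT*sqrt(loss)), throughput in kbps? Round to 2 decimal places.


Given: MSS = 1500 bytes, RTT = 20 ms, loss = 10%
RTT in seconds = 20 / 1000 = 0.02
Loss rate = 10% = 0.1
sqrt(loss) = sqrt(0.1) = 0.316227766017
Throughput (bytes/s) = 1500 / (0.02 * 0.316227766017) = 237170.8245
Throughput (kbps) = 237170.8245 * 8 / 1000 = 1897.366596 -> 1897.37 kbps (2 dp)

1897.37


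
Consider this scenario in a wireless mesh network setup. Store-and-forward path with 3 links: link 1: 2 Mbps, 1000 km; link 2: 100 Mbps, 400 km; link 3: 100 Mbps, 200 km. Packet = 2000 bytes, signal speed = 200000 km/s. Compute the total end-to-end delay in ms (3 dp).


Packet = 2000 bytes = 16000 bits. Store-and-forward: sum (t_trans + t_prop) per link.
Link 1: t_trans = 16000/(2*10^6) s = 8.0000 ms; t_prop = 1000/200000 s = 5.0000 ms; subtotal = 13.0000 ms
Link 2: t_trans = 16000/(100*10^6) s = 0.1600 ms; t_prop = 400/200000 s = 2.0000 ms; subtotal = 2.1600 ms
Link 3: t_trans = 16000/(100*10^6) s = 0.1600 ms; t_prop = 200/200000 s = 1.0000 ms; subtotal = 1.1600 ms
End-to-end = 13.0000 + 2.1600 + 1.1600 = 16.3200 ms -> 16.320 ms (3 dp)

16.320
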